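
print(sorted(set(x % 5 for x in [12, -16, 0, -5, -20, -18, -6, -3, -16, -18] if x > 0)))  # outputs [2]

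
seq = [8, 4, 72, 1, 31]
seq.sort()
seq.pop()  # 72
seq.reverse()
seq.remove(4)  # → [31, 8, 1]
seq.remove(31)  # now [8, 1]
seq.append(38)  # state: [8, 1, 38]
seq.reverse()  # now [38, 1, 8]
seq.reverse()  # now [8, 1, 38]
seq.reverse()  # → [38, 1, 8]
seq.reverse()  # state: [8, 1, 38]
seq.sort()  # [1, 8, 38]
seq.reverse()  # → [38, 8, 1]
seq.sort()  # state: [1, 8, 38]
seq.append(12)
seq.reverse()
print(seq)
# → [12, 38, 8, 1]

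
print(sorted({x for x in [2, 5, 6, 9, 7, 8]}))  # [2, 5, 6, 7, 8, 9]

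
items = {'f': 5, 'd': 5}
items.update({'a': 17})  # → {'f': 5, 'd': 5, 'a': 17}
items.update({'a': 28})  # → {'f': 5, 'd': 5, 'a': 28}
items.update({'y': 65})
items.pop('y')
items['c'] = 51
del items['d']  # {'f': 5, 'a': 28, 'c': 51}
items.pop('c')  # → 51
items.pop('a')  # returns 28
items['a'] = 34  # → {'f': 5, 'a': 34}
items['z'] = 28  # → {'f': 5, 'a': 34, 'z': 28}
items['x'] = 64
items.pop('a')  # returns 34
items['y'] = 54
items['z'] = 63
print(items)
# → {'f': 5, 'z': 63, 'x': 64, 'y': 54}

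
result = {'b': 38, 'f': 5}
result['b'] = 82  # {'b': 82, 'f': 5}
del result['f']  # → {'b': 82}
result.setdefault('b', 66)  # 82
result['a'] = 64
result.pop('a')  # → 64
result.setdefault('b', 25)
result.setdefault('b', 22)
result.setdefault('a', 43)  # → 43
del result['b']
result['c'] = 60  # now {'a': 43, 'c': 60}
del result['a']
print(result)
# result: {'c': 60}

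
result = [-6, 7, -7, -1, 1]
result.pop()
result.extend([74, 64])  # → [-6, 7, -7, -1, 74, 64]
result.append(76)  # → [-6, 7, -7, -1, 74, 64, 76]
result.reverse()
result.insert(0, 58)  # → [58, 76, 64, 74, -1, -7, 7, -6]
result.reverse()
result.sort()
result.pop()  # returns 76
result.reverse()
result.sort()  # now [-7, -6, -1, 7, 58, 64, 74]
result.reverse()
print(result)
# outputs [74, 64, 58, 7, -1, -6, -7]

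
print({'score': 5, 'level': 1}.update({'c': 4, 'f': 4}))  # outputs None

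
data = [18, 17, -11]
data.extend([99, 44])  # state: [18, 17, -11, 99, 44]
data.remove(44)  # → [18, 17, -11, 99]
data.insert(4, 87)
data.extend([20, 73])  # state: [18, 17, -11, 99, 87, 20, 73]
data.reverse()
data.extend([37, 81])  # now [73, 20, 87, 99, -11, 17, 18, 37, 81]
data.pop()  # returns 81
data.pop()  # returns 37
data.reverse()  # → [18, 17, -11, 99, 87, 20, 73]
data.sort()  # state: [-11, 17, 18, 20, 73, 87, 99]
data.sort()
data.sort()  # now [-11, 17, 18, 20, 73, 87, 99]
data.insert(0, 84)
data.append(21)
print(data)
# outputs [84, -11, 17, 18, 20, 73, 87, 99, 21]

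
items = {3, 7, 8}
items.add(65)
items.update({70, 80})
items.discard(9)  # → {3, 7, 8, 65, 70, 80}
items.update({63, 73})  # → {3, 7, 8, 63, 65, 70, 73, 80}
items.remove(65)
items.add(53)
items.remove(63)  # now {3, 7, 8, 53, 70, 73, 80}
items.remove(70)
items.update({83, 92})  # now {3, 7, 8, 53, 73, 80, 83, 92}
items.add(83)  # {3, 7, 8, 53, 73, 80, 83, 92}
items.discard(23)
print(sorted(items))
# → [3, 7, 8, 53, 73, 80, 83, 92]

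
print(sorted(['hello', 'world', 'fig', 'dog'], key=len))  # ['fig', 'dog', 'hello', 'world']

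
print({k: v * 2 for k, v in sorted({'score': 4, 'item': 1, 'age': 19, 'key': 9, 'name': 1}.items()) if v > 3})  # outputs {'age': 38, 'key': 18, 'score': 8}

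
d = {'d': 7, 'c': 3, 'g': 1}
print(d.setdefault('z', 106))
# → 106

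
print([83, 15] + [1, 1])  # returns [83, 15, 1, 1]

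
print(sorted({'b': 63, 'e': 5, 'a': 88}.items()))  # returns [('a', 88), ('b', 63), ('e', 5)]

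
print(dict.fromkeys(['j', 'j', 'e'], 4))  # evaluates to {'j': 4, 'e': 4}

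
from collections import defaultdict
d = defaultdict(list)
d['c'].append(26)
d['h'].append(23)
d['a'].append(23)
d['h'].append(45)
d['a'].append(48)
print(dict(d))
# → {'c': [26], 'h': [23, 45], 'a': [23, 48]}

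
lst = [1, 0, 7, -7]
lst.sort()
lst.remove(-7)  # [0, 1, 7]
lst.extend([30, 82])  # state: [0, 1, 7, 30, 82]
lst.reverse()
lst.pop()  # 0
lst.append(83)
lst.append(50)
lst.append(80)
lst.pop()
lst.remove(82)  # [30, 7, 1, 83, 50]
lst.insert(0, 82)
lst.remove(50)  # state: [82, 30, 7, 1, 83]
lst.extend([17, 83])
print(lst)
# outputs [82, 30, 7, 1, 83, 17, 83]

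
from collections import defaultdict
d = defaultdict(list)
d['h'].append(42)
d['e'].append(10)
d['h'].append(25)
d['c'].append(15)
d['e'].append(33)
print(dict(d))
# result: {'h': [42, 25], 'e': [10, 33], 'c': [15]}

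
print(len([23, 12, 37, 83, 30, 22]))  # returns 6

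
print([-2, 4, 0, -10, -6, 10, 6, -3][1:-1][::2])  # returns [4, -10, 10]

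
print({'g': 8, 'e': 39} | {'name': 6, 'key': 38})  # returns {'g': 8, 'e': 39, 'name': 6, 'key': 38}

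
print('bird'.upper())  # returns BIRD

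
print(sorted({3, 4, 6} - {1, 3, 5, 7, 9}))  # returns [4, 6]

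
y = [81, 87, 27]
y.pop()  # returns 27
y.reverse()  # [87, 81]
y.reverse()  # [81, 87]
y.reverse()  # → [87, 81]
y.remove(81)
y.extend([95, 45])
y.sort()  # [45, 87, 95]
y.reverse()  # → [95, 87, 45]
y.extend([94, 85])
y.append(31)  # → [95, 87, 45, 94, 85, 31]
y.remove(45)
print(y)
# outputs [95, 87, 94, 85, 31]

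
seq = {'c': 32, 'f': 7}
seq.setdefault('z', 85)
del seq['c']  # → {'f': 7, 'z': 85}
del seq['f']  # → {'z': 85}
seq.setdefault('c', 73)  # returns 73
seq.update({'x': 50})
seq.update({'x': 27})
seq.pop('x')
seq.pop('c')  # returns 73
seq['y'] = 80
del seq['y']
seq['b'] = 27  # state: {'z': 85, 'b': 27}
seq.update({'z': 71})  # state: {'z': 71, 'b': 27}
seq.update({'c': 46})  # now {'z': 71, 'b': 27, 'c': 46}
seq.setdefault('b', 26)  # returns 27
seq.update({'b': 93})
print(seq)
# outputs {'z': 71, 'b': 93, 'c': 46}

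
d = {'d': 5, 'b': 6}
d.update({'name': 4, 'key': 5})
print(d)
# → {'d': 5, 'b': 6, 'name': 4, 'key': 5}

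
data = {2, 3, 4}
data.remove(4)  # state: {2, 3}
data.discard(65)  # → {2, 3}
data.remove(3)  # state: {2}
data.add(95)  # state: {2, 95}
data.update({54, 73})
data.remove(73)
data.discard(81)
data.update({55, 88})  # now {2, 54, 55, 88, 95}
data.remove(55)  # {2, 54, 88, 95}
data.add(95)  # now {2, 54, 88, 95}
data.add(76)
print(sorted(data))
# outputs [2, 54, 76, 88, 95]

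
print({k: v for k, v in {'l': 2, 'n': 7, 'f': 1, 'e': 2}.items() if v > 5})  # {'n': 7}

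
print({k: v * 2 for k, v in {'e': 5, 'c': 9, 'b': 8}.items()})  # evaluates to {'e': 10, 'c': 18, 'b': 16}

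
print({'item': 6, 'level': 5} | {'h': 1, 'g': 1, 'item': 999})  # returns {'item': 999, 'level': 5, 'h': 1, 'g': 1}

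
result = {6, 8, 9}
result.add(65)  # {6, 8, 9, 65}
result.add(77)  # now {6, 8, 9, 65, 77}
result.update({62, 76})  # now {6, 8, 9, 62, 65, 76, 77}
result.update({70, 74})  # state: {6, 8, 9, 62, 65, 70, 74, 76, 77}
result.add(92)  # {6, 8, 9, 62, 65, 70, 74, 76, 77, 92}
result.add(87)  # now {6, 8, 9, 62, 65, 70, 74, 76, 77, 87, 92}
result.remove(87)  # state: {6, 8, 9, 62, 65, 70, 74, 76, 77, 92}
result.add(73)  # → {6, 8, 9, 62, 65, 70, 73, 74, 76, 77, 92}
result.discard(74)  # {6, 8, 9, 62, 65, 70, 73, 76, 77, 92}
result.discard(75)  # {6, 8, 9, 62, 65, 70, 73, 76, 77, 92}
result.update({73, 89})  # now {6, 8, 9, 62, 65, 70, 73, 76, 77, 89, 92}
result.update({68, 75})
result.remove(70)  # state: {6, 8, 9, 62, 65, 68, 73, 75, 76, 77, 89, 92}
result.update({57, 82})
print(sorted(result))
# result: [6, 8, 9, 57, 62, 65, 68, 73, 75, 76, 77, 82, 89, 92]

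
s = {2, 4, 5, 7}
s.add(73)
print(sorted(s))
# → [2, 4, 5, 7, 73]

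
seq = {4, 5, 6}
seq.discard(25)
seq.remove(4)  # {5, 6}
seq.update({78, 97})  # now {5, 6, 78, 97}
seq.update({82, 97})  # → {5, 6, 78, 82, 97}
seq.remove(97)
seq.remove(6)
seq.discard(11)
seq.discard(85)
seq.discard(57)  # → {5, 78, 82}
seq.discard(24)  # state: {5, 78, 82}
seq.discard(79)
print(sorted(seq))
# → [5, 78, 82]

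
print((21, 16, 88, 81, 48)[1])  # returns 16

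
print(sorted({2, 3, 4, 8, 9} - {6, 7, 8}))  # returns [2, 3, 4, 9]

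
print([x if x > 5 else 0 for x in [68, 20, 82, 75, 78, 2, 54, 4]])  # [68, 20, 82, 75, 78, 0, 54, 0]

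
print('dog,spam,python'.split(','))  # ['dog', 'spam', 'python']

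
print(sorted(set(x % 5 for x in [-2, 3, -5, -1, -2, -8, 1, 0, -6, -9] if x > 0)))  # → [1, 3]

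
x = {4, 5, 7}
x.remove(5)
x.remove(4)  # {7}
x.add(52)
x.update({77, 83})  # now {7, 52, 77, 83}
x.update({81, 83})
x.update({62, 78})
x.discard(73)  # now {7, 52, 62, 77, 78, 81, 83}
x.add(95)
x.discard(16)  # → {7, 52, 62, 77, 78, 81, 83, 95}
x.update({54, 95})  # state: {7, 52, 54, 62, 77, 78, 81, 83, 95}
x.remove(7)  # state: {52, 54, 62, 77, 78, 81, 83, 95}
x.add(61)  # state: {52, 54, 61, 62, 77, 78, 81, 83, 95}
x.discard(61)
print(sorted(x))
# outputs [52, 54, 62, 77, 78, 81, 83, 95]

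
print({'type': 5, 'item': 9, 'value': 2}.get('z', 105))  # 105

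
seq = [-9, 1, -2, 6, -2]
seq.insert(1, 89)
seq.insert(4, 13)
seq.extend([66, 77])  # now [-9, 89, 1, -2, 13, 6, -2, 66, 77]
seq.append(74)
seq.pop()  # 74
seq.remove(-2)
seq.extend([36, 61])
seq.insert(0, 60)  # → [60, -9, 89, 1, 13, 6, -2, 66, 77, 36, 61]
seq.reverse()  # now [61, 36, 77, 66, -2, 6, 13, 1, 89, -9, 60]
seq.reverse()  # [60, -9, 89, 1, 13, 6, -2, 66, 77, 36, 61]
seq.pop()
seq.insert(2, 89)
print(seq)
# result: [60, -9, 89, 89, 1, 13, 6, -2, 66, 77, 36]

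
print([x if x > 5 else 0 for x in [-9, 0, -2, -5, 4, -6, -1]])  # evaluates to [0, 0, 0, 0, 0, 0, 0]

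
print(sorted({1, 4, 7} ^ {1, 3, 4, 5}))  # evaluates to [3, 5, 7]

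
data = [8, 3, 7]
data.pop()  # 7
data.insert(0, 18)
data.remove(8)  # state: [18, 3]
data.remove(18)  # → [3]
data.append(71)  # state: [3, 71]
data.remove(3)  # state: [71]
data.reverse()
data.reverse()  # [71]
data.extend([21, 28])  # [71, 21, 28]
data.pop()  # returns 28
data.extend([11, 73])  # [71, 21, 11, 73]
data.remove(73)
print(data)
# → [71, 21, 11]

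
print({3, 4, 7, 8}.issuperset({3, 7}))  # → True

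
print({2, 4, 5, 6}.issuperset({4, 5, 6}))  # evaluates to True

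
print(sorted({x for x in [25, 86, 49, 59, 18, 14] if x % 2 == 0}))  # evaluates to [14, 18, 86]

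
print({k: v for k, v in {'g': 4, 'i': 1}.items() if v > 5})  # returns {}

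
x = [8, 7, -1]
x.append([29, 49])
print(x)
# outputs [8, 7, -1, [29, 49]]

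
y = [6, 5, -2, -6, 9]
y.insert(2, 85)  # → [6, 5, 85, -2, -6, 9]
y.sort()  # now [-6, -2, 5, 6, 9, 85]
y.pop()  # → 85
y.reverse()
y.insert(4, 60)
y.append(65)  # [9, 6, 5, -2, 60, -6, 65]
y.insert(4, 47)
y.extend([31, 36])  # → [9, 6, 5, -2, 47, 60, -6, 65, 31, 36]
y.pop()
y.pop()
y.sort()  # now [-6, -2, 5, 6, 9, 47, 60, 65]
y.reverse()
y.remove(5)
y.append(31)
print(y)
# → [65, 60, 47, 9, 6, -2, -6, 31]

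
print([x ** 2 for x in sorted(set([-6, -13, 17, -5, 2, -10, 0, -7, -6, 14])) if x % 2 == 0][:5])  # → [100, 36, 0, 4, 196]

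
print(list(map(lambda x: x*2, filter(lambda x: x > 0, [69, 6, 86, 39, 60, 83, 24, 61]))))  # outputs [138, 12, 172, 78, 120, 166, 48, 122]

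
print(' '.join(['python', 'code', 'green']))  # python code green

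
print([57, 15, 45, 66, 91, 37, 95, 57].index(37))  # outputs 5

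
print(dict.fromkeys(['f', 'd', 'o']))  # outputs {'f': None, 'd': None, 'o': None}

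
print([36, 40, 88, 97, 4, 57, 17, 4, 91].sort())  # None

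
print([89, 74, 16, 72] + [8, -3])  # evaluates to [89, 74, 16, 72, 8, -3]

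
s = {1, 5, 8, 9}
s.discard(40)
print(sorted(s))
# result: [1, 5, 8, 9]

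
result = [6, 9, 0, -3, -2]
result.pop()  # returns -2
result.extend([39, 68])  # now [6, 9, 0, -3, 39, 68]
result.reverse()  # [68, 39, -3, 0, 9, 6]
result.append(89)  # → [68, 39, -3, 0, 9, 6, 89]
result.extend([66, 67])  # [68, 39, -3, 0, 9, 6, 89, 66, 67]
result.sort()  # [-3, 0, 6, 9, 39, 66, 67, 68, 89]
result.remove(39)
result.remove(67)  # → [-3, 0, 6, 9, 66, 68, 89]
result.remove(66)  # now [-3, 0, 6, 9, 68, 89]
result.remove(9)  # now [-3, 0, 6, 68, 89]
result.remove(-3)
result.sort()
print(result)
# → [0, 6, 68, 89]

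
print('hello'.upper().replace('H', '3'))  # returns 3ELLO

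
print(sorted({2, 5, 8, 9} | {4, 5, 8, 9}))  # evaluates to [2, 4, 5, 8, 9]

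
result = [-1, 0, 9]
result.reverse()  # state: [9, 0, -1]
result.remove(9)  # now [0, -1]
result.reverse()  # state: [-1, 0]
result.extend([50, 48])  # [-1, 0, 50, 48]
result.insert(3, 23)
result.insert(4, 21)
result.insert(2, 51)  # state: [-1, 0, 51, 50, 23, 21, 48]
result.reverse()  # [48, 21, 23, 50, 51, 0, -1]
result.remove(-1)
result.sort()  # [0, 21, 23, 48, 50, 51]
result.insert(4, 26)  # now [0, 21, 23, 48, 26, 50, 51]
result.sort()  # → [0, 21, 23, 26, 48, 50, 51]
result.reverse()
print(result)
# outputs [51, 50, 48, 26, 23, 21, 0]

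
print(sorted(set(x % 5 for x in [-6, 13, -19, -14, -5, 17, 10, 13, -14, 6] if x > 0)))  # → [0, 1, 2, 3]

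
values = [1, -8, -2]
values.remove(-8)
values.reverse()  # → [-2, 1]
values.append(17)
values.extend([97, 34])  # [-2, 1, 17, 97, 34]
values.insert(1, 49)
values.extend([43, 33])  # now [-2, 49, 1, 17, 97, 34, 43, 33]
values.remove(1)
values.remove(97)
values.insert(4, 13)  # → [-2, 49, 17, 34, 13, 43, 33]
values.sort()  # [-2, 13, 17, 33, 34, 43, 49]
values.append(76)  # [-2, 13, 17, 33, 34, 43, 49, 76]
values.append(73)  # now [-2, 13, 17, 33, 34, 43, 49, 76, 73]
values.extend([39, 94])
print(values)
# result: [-2, 13, 17, 33, 34, 43, 49, 76, 73, 39, 94]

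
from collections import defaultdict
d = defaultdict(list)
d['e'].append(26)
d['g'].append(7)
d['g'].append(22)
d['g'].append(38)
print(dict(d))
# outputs {'e': [26], 'g': [7, 22, 38]}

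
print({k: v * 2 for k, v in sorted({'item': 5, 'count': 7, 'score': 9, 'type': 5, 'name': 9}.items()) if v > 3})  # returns {'count': 14, 'item': 10, 'name': 18, 'score': 18, 'type': 10}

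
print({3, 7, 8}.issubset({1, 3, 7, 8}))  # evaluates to True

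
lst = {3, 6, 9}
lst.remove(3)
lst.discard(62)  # {6, 9}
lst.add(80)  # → {6, 9, 80}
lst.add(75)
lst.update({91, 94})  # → {6, 9, 75, 80, 91, 94}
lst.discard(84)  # {6, 9, 75, 80, 91, 94}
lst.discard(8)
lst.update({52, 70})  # {6, 9, 52, 70, 75, 80, 91, 94}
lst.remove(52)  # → {6, 9, 70, 75, 80, 91, 94}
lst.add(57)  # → {6, 9, 57, 70, 75, 80, 91, 94}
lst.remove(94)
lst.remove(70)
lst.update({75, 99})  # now {6, 9, 57, 75, 80, 91, 99}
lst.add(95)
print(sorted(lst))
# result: [6, 9, 57, 75, 80, 91, 95, 99]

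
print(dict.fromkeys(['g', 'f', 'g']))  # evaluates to {'g': None, 'f': None}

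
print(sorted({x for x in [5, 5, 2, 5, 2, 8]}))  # [2, 5, 8]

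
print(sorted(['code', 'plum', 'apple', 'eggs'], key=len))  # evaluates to ['code', 'plum', 'eggs', 'apple']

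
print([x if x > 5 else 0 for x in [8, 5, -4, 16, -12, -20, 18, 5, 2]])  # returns [8, 0, 0, 16, 0, 0, 18, 0, 0]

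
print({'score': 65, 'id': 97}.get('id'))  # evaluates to 97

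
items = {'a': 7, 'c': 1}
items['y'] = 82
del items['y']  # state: {'a': 7, 'c': 1}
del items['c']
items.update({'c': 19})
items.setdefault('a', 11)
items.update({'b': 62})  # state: {'a': 7, 'c': 19, 'b': 62}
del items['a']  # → {'c': 19, 'b': 62}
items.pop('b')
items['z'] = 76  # {'c': 19, 'z': 76}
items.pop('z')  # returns 76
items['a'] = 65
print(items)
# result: {'c': 19, 'a': 65}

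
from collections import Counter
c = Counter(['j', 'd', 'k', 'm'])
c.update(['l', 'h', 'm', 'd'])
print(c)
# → Counter({'d': 2, 'm': 2, 'j': 1, 'k': 1, 'l': 1, 'h': 1})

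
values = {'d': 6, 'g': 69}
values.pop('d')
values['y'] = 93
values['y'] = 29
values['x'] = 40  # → {'g': 69, 'y': 29, 'x': 40}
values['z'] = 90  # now {'g': 69, 'y': 29, 'x': 40, 'z': 90}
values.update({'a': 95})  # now {'g': 69, 'y': 29, 'x': 40, 'z': 90, 'a': 95}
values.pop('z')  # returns 90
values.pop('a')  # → 95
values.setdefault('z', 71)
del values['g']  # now {'y': 29, 'x': 40, 'z': 71}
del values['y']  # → {'x': 40, 'z': 71}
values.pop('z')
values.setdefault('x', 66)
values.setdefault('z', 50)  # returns 50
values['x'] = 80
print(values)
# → {'x': 80, 'z': 50}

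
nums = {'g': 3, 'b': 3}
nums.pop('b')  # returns 3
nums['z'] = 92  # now {'g': 3, 'z': 92}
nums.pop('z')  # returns 92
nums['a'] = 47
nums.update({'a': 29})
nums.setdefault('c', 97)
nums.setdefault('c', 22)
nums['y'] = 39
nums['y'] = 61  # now {'g': 3, 'a': 29, 'c': 97, 'y': 61}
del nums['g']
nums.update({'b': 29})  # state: {'a': 29, 'c': 97, 'y': 61, 'b': 29}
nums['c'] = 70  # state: {'a': 29, 'c': 70, 'y': 61, 'b': 29}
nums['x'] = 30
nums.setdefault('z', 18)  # 18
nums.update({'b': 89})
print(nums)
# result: {'a': 29, 'c': 70, 'y': 61, 'b': 89, 'x': 30, 'z': 18}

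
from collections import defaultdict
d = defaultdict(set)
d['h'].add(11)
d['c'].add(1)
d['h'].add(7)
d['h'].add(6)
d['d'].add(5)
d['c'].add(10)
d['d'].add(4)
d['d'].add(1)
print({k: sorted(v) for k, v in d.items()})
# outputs {'h': [6, 7, 11], 'c': [1, 10], 'd': [1, 4, 5]}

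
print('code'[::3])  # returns ce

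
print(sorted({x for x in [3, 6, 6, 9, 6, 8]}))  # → [3, 6, 8, 9]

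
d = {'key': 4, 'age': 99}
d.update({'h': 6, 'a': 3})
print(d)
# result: {'key': 4, 'age': 99, 'h': 6, 'a': 3}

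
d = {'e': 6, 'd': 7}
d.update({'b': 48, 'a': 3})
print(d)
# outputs {'e': 6, 'd': 7, 'b': 48, 'a': 3}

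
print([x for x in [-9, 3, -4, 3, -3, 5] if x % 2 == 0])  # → [-4]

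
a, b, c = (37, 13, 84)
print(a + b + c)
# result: 134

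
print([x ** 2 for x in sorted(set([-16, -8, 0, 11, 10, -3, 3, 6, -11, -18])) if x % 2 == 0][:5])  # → [324, 256, 64, 0, 36]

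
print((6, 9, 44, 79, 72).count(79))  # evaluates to 1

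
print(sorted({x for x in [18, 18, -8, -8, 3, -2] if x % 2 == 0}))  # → [-8, -2, 18]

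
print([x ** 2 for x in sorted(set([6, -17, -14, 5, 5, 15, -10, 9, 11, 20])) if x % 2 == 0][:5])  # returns [196, 100, 36, 400]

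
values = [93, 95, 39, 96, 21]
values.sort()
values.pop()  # 96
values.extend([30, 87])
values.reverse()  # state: [87, 30, 95, 93, 39, 21]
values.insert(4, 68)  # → [87, 30, 95, 93, 68, 39, 21]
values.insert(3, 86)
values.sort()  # [21, 30, 39, 68, 86, 87, 93, 95]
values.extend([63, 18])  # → [21, 30, 39, 68, 86, 87, 93, 95, 63, 18]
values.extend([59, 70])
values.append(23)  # [21, 30, 39, 68, 86, 87, 93, 95, 63, 18, 59, 70, 23]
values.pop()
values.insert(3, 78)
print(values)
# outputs [21, 30, 39, 78, 68, 86, 87, 93, 95, 63, 18, 59, 70]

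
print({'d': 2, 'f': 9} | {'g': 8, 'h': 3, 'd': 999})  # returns {'d': 999, 'f': 9, 'g': 8, 'h': 3}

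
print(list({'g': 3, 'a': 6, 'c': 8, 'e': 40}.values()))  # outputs [3, 6, 8, 40]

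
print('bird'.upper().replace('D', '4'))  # BIR4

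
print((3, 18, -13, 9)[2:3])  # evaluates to (-13,)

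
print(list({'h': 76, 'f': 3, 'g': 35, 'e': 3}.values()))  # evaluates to [76, 3, 35, 3]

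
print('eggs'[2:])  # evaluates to gs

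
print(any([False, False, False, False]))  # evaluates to False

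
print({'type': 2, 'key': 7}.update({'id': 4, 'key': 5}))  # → None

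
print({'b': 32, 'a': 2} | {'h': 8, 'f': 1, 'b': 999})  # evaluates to {'b': 999, 'a': 2, 'h': 8, 'f': 1}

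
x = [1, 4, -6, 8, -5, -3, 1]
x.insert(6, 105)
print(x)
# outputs [1, 4, -6, 8, -5, -3, 105, 1]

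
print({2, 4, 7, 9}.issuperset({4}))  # True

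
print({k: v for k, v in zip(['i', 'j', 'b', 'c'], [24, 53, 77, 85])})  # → {'i': 24, 'j': 53, 'b': 77, 'c': 85}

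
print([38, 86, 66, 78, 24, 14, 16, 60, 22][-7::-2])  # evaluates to [66, 38]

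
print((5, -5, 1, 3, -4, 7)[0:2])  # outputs (5, -5)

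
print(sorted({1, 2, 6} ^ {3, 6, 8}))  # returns [1, 2, 3, 8]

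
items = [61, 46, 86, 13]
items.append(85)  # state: [61, 46, 86, 13, 85]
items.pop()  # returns 85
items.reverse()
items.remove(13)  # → [86, 46, 61]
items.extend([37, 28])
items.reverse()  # [28, 37, 61, 46, 86]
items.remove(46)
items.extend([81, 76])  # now [28, 37, 61, 86, 81, 76]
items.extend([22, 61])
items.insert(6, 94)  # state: [28, 37, 61, 86, 81, 76, 94, 22, 61]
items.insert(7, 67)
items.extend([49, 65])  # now [28, 37, 61, 86, 81, 76, 94, 67, 22, 61, 49, 65]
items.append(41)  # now [28, 37, 61, 86, 81, 76, 94, 67, 22, 61, 49, 65, 41]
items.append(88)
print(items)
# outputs [28, 37, 61, 86, 81, 76, 94, 67, 22, 61, 49, 65, 41, 88]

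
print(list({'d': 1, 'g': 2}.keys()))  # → ['d', 'g']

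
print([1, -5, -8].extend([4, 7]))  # None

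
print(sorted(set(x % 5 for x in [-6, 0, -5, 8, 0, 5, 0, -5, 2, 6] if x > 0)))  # [0, 1, 2, 3]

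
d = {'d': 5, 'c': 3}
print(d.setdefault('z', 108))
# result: 108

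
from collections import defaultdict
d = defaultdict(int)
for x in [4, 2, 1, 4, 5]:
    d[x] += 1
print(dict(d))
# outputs {4: 2, 2: 1, 1: 1, 5: 1}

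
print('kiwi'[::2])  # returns kw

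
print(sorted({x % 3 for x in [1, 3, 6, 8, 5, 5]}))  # [0, 1, 2]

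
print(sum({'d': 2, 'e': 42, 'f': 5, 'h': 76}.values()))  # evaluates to 125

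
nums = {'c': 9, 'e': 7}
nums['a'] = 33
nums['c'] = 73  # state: {'c': 73, 'e': 7, 'a': 33}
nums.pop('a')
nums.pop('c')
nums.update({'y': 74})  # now {'e': 7, 'y': 74}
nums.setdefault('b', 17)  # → 17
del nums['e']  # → {'y': 74, 'b': 17}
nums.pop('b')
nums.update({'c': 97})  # {'y': 74, 'c': 97}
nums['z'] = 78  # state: {'y': 74, 'c': 97, 'z': 78}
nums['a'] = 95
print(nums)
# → {'y': 74, 'c': 97, 'z': 78, 'a': 95}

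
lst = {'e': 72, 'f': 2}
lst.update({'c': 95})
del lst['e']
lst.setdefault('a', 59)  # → 59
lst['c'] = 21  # {'f': 2, 'c': 21, 'a': 59}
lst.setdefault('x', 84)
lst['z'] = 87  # {'f': 2, 'c': 21, 'a': 59, 'x': 84, 'z': 87}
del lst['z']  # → {'f': 2, 'c': 21, 'a': 59, 'x': 84}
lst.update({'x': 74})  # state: {'f': 2, 'c': 21, 'a': 59, 'x': 74}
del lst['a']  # {'f': 2, 'c': 21, 'x': 74}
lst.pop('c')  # 21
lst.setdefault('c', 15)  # 15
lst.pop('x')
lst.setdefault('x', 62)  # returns 62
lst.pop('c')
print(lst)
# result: {'f': 2, 'x': 62}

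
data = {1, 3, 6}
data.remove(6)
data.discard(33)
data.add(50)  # {1, 3, 50}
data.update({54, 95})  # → {1, 3, 50, 54, 95}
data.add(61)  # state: {1, 3, 50, 54, 61, 95}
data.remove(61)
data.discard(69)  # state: {1, 3, 50, 54, 95}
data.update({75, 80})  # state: {1, 3, 50, 54, 75, 80, 95}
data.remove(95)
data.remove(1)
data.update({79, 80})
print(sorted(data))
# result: [3, 50, 54, 75, 79, 80]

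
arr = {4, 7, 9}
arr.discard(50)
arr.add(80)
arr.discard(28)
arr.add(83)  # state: {4, 7, 9, 80, 83}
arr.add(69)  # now {4, 7, 9, 69, 80, 83}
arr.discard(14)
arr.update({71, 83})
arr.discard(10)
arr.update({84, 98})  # {4, 7, 9, 69, 71, 80, 83, 84, 98}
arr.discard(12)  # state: {4, 7, 9, 69, 71, 80, 83, 84, 98}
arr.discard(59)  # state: {4, 7, 9, 69, 71, 80, 83, 84, 98}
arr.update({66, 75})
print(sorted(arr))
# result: [4, 7, 9, 66, 69, 71, 75, 80, 83, 84, 98]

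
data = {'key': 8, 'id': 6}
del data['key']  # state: {'id': 6}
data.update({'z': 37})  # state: {'id': 6, 'z': 37}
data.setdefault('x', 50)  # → 50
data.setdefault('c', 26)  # 26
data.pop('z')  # 37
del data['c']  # {'id': 6, 'x': 50}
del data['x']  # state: {'id': 6}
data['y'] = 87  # {'id': 6, 'y': 87}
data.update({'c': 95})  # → {'id': 6, 'y': 87, 'c': 95}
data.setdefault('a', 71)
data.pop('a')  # 71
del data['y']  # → {'id': 6, 'c': 95}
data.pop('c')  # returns 95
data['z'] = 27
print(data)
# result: {'id': 6, 'z': 27}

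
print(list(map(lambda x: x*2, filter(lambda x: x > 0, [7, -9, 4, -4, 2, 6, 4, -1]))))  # [14, 8, 4, 12, 8]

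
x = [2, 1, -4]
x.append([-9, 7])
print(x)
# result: [2, 1, -4, [-9, 7]]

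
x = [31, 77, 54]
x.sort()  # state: [31, 54, 77]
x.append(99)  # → [31, 54, 77, 99]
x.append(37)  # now [31, 54, 77, 99, 37]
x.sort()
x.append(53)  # [31, 37, 54, 77, 99, 53]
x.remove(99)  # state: [31, 37, 54, 77, 53]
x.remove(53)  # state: [31, 37, 54, 77]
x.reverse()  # [77, 54, 37, 31]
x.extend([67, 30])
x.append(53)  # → [77, 54, 37, 31, 67, 30, 53]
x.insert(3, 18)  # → [77, 54, 37, 18, 31, 67, 30, 53]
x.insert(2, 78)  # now [77, 54, 78, 37, 18, 31, 67, 30, 53]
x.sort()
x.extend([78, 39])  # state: [18, 30, 31, 37, 53, 54, 67, 77, 78, 78, 39]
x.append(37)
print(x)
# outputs [18, 30, 31, 37, 53, 54, 67, 77, 78, 78, 39, 37]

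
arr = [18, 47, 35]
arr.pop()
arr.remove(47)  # [18]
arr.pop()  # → 18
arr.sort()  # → []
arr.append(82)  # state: [82]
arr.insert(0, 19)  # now [19, 82]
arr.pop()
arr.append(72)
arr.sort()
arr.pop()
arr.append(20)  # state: [19, 20]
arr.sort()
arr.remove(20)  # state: [19]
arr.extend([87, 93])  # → [19, 87, 93]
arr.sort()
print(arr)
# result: [19, 87, 93]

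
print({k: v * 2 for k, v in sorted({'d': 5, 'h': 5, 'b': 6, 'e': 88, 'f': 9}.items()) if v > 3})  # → {'b': 12, 'd': 10, 'e': 176, 'f': 18, 'h': 10}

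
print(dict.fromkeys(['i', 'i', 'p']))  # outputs {'i': None, 'p': None}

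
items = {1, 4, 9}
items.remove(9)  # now {1, 4}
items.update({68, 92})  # {1, 4, 68, 92}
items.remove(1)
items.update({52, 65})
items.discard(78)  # {4, 52, 65, 68, 92}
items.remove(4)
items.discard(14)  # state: {52, 65, 68, 92}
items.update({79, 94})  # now {52, 65, 68, 79, 92, 94}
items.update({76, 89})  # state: {52, 65, 68, 76, 79, 89, 92, 94}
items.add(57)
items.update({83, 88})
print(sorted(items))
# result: [52, 57, 65, 68, 76, 79, 83, 88, 89, 92, 94]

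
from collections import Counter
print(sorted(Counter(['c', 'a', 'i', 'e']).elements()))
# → ['a', 'c', 'e', 'i']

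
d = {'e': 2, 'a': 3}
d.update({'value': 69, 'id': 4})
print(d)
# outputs {'e': 2, 'a': 3, 'value': 69, 'id': 4}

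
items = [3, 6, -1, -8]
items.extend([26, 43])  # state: [3, 6, -1, -8, 26, 43]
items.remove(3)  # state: [6, -1, -8, 26, 43]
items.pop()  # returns 43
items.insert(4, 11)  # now [6, -1, -8, 26, 11]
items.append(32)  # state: [6, -1, -8, 26, 11, 32]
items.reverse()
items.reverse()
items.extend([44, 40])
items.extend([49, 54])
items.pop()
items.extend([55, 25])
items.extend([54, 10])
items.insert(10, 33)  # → [6, -1, -8, 26, 11, 32, 44, 40, 49, 55, 33, 25, 54, 10]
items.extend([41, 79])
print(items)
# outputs [6, -1, -8, 26, 11, 32, 44, 40, 49, 55, 33, 25, 54, 10, 41, 79]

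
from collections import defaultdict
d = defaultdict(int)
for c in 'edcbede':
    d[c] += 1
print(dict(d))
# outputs {'e': 3, 'd': 2, 'c': 1, 'b': 1}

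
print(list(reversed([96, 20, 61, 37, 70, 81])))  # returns [81, 70, 37, 61, 20, 96]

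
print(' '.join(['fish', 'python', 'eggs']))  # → fish python eggs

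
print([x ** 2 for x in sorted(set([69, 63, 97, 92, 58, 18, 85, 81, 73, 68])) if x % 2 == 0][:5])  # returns [324, 3364, 4624, 8464]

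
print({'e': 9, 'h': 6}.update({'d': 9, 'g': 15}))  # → None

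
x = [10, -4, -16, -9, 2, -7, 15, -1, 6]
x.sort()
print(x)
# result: [-16, -9, -7, -4, -1, 2, 6, 10, 15]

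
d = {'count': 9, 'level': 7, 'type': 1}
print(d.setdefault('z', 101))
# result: 101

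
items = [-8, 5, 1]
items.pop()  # 1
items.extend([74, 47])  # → [-8, 5, 74, 47]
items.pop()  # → 47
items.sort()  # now [-8, 5, 74]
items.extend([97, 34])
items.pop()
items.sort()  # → [-8, 5, 74, 97]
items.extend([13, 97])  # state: [-8, 5, 74, 97, 13, 97]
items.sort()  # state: [-8, 5, 13, 74, 97, 97]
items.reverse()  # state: [97, 97, 74, 13, 5, -8]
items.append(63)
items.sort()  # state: [-8, 5, 13, 63, 74, 97, 97]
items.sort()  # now [-8, 5, 13, 63, 74, 97, 97]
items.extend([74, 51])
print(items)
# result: [-8, 5, 13, 63, 74, 97, 97, 74, 51]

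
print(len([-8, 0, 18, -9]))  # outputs 4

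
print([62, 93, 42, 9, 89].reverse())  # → None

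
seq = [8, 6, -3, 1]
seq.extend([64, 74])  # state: [8, 6, -3, 1, 64, 74]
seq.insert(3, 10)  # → [8, 6, -3, 10, 1, 64, 74]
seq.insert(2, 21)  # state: [8, 6, 21, -3, 10, 1, 64, 74]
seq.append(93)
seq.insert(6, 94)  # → [8, 6, 21, -3, 10, 1, 94, 64, 74, 93]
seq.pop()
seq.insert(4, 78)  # [8, 6, 21, -3, 78, 10, 1, 94, 64, 74]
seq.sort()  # [-3, 1, 6, 8, 10, 21, 64, 74, 78, 94]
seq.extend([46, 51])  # [-3, 1, 6, 8, 10, 21, 64, 74, 78, 94, 46, 51]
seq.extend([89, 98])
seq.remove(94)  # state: [-3, 1, 6, 8, 10, 21, 64, 74, 78, 46, 51, 89, 98]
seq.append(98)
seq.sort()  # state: [-3, 1, 6, 8, 10, 21, 46, 51, 64, 74, 78, 89, 98, 98]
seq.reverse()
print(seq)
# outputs [98, 98, 89, 78, 74, 64, 51, 46, 21, 10, 8, 6, 1, -3]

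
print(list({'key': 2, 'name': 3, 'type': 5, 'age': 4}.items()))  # [('key', 2), ('name', 3), ('type', 5), ('age', 4)]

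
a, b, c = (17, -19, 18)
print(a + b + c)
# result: 16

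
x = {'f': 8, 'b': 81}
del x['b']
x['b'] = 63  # {'f': 8, 'b': 63}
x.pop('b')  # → 63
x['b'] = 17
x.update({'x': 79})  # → {'f': 8, 'b': 17, 'x': 79}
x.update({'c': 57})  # {'f': 8, 'b': 17, 'x': 79, 'c': 57}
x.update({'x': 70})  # {'f': 8, 'b': 17, 'x': 70, 'c': 57}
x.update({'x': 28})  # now {'f': 8, 'b': 17, 'x': 28, 'c': 57}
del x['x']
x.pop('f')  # 8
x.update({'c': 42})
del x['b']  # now {'c': 42}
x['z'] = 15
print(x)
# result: {'c': 42, 'z': 15}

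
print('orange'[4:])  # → ge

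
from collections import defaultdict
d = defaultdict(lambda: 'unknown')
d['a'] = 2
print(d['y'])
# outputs unknown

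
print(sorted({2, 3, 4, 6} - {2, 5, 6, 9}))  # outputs [3, 4]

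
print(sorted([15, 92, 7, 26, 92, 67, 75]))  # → [7, 15, 26, 67, 75, 92, 92]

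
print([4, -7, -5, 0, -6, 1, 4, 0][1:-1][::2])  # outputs [-7, 0, 1]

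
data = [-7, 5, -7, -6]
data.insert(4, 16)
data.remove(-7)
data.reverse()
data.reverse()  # [5, -7, -6, 16]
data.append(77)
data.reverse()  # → [77, 16, -6, -7, 5]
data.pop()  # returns 5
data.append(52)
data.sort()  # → [-7, -6, 16, 52, 77]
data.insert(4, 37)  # [-7, -6, 16, 52, 37, 77]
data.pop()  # 77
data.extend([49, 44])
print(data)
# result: [-7, -6, 16, 52, 37, 49, 44]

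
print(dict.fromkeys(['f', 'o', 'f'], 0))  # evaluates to {'f': 0, 'o': 0}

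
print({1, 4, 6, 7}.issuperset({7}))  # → True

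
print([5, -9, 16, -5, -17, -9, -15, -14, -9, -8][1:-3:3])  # [-9, -17]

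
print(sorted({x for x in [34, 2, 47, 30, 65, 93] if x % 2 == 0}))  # [2, 30, 34]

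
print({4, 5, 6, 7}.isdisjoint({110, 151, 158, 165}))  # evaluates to True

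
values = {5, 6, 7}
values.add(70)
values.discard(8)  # {5, 6, 7, 70}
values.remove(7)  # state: {5, 6, 70}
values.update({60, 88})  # {5, 6, 60, 70, 88}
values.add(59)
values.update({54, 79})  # {5, 6, 54, 59, 60, 70, 79, 88}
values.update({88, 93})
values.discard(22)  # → {5, 6, 54, 59, 60, 70, 79, 88, 93}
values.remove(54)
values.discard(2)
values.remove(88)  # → {5, 6, 59, 60, 70, 79, 93}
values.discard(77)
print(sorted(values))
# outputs [5, 6, 59, 60, 70, 79, 93]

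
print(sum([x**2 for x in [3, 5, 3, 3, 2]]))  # 56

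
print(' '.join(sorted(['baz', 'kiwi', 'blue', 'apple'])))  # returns apple baz blue kiwi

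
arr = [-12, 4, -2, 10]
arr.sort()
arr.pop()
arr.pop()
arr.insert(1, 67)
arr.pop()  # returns -2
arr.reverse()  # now [67, -12]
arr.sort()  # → [-12, 67]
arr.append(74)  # [-12, 67, 74]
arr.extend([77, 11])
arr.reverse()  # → [11, 77, 74, 67, -12]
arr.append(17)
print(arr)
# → [11, 77, 74, 67, -12, 17]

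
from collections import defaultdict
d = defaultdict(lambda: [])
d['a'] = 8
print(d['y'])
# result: []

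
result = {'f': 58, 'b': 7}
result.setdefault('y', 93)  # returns 93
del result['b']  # {'f': 58, 'y': 93}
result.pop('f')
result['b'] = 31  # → {'y': 93, 'b': 31}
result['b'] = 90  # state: {'y': 93, 'b': 90}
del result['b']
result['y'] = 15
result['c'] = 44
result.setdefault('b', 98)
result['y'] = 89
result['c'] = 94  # {'y': 89, 'c': 94, 'b': 98}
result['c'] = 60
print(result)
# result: {'y': 89, 'c': 60, 'b': 98}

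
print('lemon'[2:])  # mon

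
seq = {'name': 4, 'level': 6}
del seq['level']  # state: {'name': 4}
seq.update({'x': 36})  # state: {'name': 4, 'x': 36}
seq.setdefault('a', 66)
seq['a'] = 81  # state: {'name': 4, 'x': 36, 'a': 81}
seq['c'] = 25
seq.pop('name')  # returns 4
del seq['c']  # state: {'x': 36, 'a': 81}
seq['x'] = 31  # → {'x': 31, 'a': 81}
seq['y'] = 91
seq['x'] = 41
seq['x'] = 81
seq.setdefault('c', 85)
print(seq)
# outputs {'x': 81, 'a': 81, 'y': 91, 'c': 85}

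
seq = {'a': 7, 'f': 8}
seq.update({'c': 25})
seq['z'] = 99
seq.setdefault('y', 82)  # 82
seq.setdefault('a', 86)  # 7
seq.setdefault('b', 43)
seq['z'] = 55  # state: {'a': 7, 'f': 8, 'c': 25, 'z': 55, 'y': 82, 'b': 43}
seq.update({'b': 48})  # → {'a': 7, 'f': 8, 'c': 25, 'z': 55, 'y': 82, 'b': 48}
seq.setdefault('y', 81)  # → 82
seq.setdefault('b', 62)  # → 48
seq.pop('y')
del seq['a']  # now {'f': 8, 'c': 25, 'z': 55, 'b': 48}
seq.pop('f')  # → 8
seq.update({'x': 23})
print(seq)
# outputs {'c': 25, 'z': 55, 'b': 48, 'x': 23}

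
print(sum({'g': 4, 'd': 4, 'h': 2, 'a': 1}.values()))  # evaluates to 11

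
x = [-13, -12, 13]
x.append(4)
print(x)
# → [-13, -12, 13, 4]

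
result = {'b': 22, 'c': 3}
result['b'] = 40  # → {'b': 40, 'c': 3}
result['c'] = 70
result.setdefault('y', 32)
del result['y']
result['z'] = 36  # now {'b': 40, 'c': 70, 'z': 36}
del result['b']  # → {'c': 70, 'z': 36}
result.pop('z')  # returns 36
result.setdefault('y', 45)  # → 45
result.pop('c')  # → 70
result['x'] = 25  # {'y': 45, 'x': 25}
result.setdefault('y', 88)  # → 45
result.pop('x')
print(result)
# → {'y': 45}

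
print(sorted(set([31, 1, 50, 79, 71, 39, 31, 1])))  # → [1, 31, 39, 50, 71, 79]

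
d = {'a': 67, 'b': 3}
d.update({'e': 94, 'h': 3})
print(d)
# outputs {'a': 67, 'b': 3, 'e': 94, 'h': 3}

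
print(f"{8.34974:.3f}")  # 8.350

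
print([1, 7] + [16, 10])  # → [1, 7, 16, 10]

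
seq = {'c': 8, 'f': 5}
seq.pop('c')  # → 8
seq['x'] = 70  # {'f': 5, 'x': 70}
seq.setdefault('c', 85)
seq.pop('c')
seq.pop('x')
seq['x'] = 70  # {'f': 5, 'x': 70}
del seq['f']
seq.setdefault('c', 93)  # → 93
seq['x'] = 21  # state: {'x': 21, 'c': 93}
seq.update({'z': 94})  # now {'x': 21, 'c': 93, 'z': 94}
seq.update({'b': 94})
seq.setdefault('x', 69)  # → 21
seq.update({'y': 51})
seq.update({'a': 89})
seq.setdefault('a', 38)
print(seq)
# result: {'x': 21, 'c': 93, 'z': 94, 'b': 94, 'y': 51, 'a': 89}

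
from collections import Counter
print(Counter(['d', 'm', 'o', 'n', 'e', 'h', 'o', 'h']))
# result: Counter({'o': 2, 'h': 2, 'd': 1, 'm': 1, 'n': 1, 'e': 1})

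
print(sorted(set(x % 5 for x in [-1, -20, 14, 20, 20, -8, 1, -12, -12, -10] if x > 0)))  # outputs [0, 1, 4]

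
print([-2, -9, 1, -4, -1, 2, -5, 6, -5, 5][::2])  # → [-2, 1, -1, -5, -5]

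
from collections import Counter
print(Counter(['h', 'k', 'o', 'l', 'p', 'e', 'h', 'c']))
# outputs Counter({'h': 2, 'k': 1, 'o': 1, 'l': 1, 'p': 1, 'e': 1, 'c': 1})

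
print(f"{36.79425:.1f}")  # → 36.8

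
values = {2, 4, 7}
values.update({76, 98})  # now {2, 4, 7, 76, 98}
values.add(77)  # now {2, 4, 7, 76, 77, 98}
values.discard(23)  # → {2, 4, 7, 76, 77, 98}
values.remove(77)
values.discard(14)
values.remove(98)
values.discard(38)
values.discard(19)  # {2, 4, 7, 76}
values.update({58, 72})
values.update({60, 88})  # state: {2, 4, 7, 58, 60, 72, 76, 88}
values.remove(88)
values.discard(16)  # {2, 4, 7, 58, 60, 72, 76}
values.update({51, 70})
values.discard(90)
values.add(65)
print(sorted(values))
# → [2, 4, 7, 51, 58, 60, 65, 70, 72, 76]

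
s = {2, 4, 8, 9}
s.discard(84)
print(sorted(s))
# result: [2, 4, 8, 9]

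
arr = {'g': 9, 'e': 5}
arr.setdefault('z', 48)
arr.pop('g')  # 9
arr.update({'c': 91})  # {'e': 5, 'z': 48, 'c': 91}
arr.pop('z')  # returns 48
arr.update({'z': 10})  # {'e': 5, 'c': 91, 'z': 10}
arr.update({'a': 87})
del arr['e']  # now {'c': 91, 'z': 10, 'a': 87}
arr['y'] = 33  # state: {'c': 91, 'z': 10, 'a': 87, 'y': 33}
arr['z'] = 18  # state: {'c': 91, 'z': 18, 'a': 87, 'y': 33}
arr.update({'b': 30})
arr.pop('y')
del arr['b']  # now {'c': 91, 'z': 18, 'a': 87}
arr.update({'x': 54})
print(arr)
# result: {'c': 91, 'z': 18, 'a': 87, 'x': 54}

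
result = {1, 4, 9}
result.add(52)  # {1, 4, 9, 52}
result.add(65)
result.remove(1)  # {4, 9, 52, 65}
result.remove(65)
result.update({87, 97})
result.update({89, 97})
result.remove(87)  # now {4, 9, 52, 89, 97}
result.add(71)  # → {4, 9, 52, 71, 89, 97}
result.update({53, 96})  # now {4, 9, 52, 53, 71, 89, 96, 97}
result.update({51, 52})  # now {4, 9, 51, 52, 53, 71, 89, 96, 97}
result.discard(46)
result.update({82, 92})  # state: {4, 9, 51, 52, 53, 71, 82, 89, 92, 96, 97}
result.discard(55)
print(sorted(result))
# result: [4, 9, 51, 52, 53, 71, 82, 89, 92, 96, 97]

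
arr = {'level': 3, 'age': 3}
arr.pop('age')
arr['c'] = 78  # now {'level': 3, 'c': 78}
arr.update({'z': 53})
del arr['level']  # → {'c': 78, 'z': 53}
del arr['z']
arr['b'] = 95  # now {'c': 78, 'b': 95}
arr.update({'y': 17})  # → {'c': 78, 'b': 95, 'y': 17}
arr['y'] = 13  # {'c': 78, 'b': 95, 'y': 13}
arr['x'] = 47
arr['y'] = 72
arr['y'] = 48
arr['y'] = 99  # {'c': 78, 'b': 95, 'y': 99, 'x': 47}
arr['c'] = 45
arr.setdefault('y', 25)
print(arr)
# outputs {'c': 45, 'b': 95, 'y': 99, 'x': 47}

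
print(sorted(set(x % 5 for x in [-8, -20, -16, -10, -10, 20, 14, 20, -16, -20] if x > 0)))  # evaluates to [0, 4]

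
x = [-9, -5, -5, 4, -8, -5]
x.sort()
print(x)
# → [-9, -8, -5, -5, -5, 4]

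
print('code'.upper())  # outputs CODE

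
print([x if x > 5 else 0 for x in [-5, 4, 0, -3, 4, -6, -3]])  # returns [0, 0, 0, 0, 0, 0, 0]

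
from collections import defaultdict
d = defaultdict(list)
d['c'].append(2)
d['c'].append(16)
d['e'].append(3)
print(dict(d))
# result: {'c': [2, 16], 'e': [3]}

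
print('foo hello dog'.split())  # ['foo', 'hello', 'dog']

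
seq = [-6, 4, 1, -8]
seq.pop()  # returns -8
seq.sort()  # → [-6, 1, 4]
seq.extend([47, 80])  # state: [-6, 1, 4, 47, 80]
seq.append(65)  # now [-6, 1, 4, 47, 80, 65]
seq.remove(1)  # [-6, 4, 47, 80, 65]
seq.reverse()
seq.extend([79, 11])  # [65, 80, 47, 4, -6, 79, 11]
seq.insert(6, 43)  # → [65, 80, 47, 4, -6, 79, 43, 11]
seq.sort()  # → [-6, 4, 11, 43, 47, 65, 79, 80]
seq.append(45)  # [-6, 4, 11, 43, 47, 65, 79, 80, 45]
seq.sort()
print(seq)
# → [-6, 4, 11, 43, 45, 47, 65, 79, 80]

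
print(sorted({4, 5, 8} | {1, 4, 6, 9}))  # [1, 4, 5, 6, 8, 9]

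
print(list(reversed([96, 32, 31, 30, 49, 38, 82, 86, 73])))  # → [73, 86, 82, 38, 49, 30, 31, 32, 96]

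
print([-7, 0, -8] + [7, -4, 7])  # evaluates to [-7, 0, -8, 7, -4, 7]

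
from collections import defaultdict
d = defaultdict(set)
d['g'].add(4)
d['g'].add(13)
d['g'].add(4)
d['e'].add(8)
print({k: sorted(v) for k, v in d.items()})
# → {'g': [4, 13], 'e': [8]}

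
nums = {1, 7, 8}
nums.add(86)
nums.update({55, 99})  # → {1, 7, 8, 55, 86, 99}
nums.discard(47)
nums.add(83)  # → {1, 7, 8, 55, 83, 86, 99}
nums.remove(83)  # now {1, 7, 8, 55, 86, 99}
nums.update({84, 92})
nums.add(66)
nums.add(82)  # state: {1, 7, 8, 55, 66, 82, 84, 86, 92, 99}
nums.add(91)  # {1, 7, 8, 55, 66, 82, 84, 86, 91, 92, 99}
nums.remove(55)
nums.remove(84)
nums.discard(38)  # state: {1, 7, 8, 66, 82, 86, 91, 92, 99}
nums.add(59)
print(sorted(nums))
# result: [1, 7, 8, 59, 66, 82, 86, 91, 92, 99]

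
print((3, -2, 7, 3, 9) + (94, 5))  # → (3, -2, 7, 3, 9, 94, 5)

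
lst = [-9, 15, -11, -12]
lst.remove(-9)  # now [15, -11, -12]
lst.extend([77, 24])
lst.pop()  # 24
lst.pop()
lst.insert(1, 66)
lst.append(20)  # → [15, 66, -11, -12, 20]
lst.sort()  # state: [-12, -11, 15, 20, 66]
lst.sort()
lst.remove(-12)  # [-11, 15, 20, 66]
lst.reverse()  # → [66, 20, 15, -11]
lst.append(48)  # [66, 20, 15, -11, 48]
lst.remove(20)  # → [66, 15, -11, 48]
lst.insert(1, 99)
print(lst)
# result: [66, 99, 15, -11, 48]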